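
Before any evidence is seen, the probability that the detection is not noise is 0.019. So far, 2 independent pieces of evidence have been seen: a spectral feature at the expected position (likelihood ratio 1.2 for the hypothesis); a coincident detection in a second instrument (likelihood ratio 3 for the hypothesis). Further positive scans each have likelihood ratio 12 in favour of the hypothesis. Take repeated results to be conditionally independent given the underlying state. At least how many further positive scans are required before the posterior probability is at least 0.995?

4

Prior odds = 0.019/0.981 = 19/981.
Combined Bayes factor of the evidence already in hand = 1.2 × 3 = 3.6.
Odds after that evidence = (19/981) × 3.6 = 38/545.
Target odds = 0.995/0.005 = 199.
Need 12ⁿ ≥ 199 ÷ (38/545) = 108455/38.
12³ = 1728 falls short of 108455/38 but 12⁴ = 20736 reaches it, so n = 4.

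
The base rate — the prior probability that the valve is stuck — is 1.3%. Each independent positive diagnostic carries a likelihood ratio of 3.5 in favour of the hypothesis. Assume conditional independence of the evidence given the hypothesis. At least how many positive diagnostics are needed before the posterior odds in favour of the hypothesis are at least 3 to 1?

Prior odds: 0.013 ÷ 0.987 = 13/987.
Likelihood ratio per positive diagnostic = 3.5.
Target odds = 3.
Require 3.5ⁿ ≥ 3 ÷ (13/987) = 2961/13.
3.5⁴ = 150.0625 falls short of 2961/13 but 3.5⁵ = 525.21875 reaches it, so n = 5.

5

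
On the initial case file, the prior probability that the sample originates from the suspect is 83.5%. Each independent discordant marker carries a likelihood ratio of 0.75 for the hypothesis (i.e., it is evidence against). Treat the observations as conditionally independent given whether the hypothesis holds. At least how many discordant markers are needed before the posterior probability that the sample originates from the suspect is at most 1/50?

20

Prior odds = 0.835/0.165 = 167/33.
Likelihood ratio per discordant marker = 0.75.
Target odds: 0.02 ÷ 0.98 = 1/49.
Need (167/33) × 0.75ⁿ ≤ 1/49, i.e. 0.75ⁿ ≤ 33/8183.
0.75¹⁹ ≈0.00422828 is still above 33/8183 but 0.75²⁰ ≈0.00317121 is at or below it, so n = 20.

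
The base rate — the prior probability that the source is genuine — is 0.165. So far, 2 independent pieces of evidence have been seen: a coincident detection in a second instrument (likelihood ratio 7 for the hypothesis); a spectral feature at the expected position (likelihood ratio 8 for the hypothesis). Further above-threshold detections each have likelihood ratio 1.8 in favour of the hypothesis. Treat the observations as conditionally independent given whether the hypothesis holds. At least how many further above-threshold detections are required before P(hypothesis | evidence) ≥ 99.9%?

Prior odds = 0.165/0.835 = 33/167.
Combined Bayes factor of the evidence already in hand = 7 × 8 = 56.
Odds after that evidence = (33/167) × 56 = 1848/167.
Target odds = 0.999/0.001 = 999.
Need 1.8ⁿ ≥ 999 ÷ (1848/167) = 55611/616.
1.8⁷ = 4782969/78125 falls short of 55611/616 but 1.8⁸ = 43046721/390625 reaches it, so n = 8.

8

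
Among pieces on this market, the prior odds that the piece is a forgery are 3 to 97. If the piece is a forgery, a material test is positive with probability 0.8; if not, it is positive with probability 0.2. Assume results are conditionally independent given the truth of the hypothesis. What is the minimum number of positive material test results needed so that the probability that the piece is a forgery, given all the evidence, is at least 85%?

Prior odds = 3/97.
Likelihood ratio of a positive = 0.8/0.2 = 4.
Target odds: 0.85 ÷ 0.15 = 17/3.
Require 4ⁿ ≥ 17/3 ÷ (3/97) = 1649/9.
4³ = 64 falls short of 1649/9 but 4⁴ = 256 reaches it, so n = 4.

4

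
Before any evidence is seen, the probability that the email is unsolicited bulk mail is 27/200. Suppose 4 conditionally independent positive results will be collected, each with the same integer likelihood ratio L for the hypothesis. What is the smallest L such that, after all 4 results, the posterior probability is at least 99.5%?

Prior odds = 0.135/0.865 = 27/173.
Target odds = 0.995/0.005 = 199.
Need L⁴ ≥ 199 ÷ (27/173) = 34427/27.
5⁴ = 625 < 34427/27 ≤ 1296 = 6⁴, so L = 6.

6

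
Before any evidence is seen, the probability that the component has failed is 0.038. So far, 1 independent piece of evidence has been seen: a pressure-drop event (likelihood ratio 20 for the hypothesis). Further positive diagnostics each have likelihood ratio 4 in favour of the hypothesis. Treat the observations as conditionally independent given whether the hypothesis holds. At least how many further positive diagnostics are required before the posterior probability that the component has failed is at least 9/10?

Prior odds = 0.038/0.962 = 19/481.
Bayes factor of the evidence already in hand = 20.
Odds after that evidence = (19/481) × 20 = 380/481.
Target odds = 0.9/0.1 = 9.
Need 4ⁿ ≥ 9 ÷ (380/481) = 4329/380.
4¹ = 4 falls short of 4329/380 but 4² = 16 reaches it, so n = 2.

2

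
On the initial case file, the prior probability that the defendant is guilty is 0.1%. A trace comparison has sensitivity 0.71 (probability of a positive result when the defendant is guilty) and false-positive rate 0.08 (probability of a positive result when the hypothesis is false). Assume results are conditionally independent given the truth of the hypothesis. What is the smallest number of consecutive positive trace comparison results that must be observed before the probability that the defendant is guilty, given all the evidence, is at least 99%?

Prior odds = 0.001/0.999 = 1/999.
Likelihood ratio of a positive result = 0.71/0.08 = 8.875.
Target posterior odds = 0.99/0.01 = 99.
Require 8.875ⁿ ≥ 99 ÷ (1/999) = 98901.
8.875⁵ ≈55060.7 falls short of 98901 but 8.875⁶ ≈488664 reaches it, so n = 6.

6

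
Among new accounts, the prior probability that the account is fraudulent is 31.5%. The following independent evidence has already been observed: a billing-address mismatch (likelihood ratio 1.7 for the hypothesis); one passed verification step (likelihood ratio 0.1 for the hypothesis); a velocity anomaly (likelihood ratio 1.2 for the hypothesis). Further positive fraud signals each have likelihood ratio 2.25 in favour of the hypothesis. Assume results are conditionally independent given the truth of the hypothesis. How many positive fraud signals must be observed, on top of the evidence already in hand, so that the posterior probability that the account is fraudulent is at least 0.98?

8

Prior odds = 0.315/0.685 = 63/137.
Combined Bayes factor of the evidence already in hand = 1.7 × 0.1 × 1.2 = 0.204.
Odds after that evidence = (63/137) × 0.204 = 3213/34250.
Target odds = 0.98/0.02 = 49.
Need 2.25ⁿ ≥ 49 ÷ (3213/34250) = 239750/459.
2.25⁷ = 4782969/16384 falls short of 239750/459 but 2.25⁸ = 43046721/65536 reaches it, so n = 8.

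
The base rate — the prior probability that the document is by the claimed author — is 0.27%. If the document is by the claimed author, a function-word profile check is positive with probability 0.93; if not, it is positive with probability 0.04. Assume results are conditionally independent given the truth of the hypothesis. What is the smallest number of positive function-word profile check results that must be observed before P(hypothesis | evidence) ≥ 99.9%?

5

Prior odds: 0.0027 ÷ 0.9973 = 27/9973.
Likelihood ratio of a positive = 0.93/0.04 = 23.25.
Target posterior odds = 0.999/0.001 = 999.
Require 23.25ⁿ ≥ 999 ÷ (27/9973) = 369001.
23.25⁴ = 74805201/256 falls short of 369001 but 23.25⁵ ≈6.79383e+06 reaches it, so n = 5.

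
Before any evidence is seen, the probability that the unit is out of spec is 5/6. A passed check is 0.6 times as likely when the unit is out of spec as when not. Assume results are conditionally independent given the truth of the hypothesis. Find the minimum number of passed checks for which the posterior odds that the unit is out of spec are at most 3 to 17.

7

Prior odds: (5/6) ÷ (1/6) = 5.
Likelihood ratio per passed check = 0.6.
Target odds = 3/17.
Require 0.6ⁿ ≤ 3/17 ÷ 5 = 3/85.
0.6⁶ = 729/15625 is still above 3/85 but 0.6⁷ = 2187/78125 is at or below it, so n = 7.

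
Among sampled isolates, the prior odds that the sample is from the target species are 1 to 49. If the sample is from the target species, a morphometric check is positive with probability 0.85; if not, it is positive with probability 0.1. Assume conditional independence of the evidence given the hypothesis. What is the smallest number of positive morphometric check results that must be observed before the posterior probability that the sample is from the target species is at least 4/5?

Prior odds = 1/49.
Likelihood ratio of a positive = 0.85/0.1 = 8.5.
Target posterior odds = 0.8/0.2 = 4.
Require 8.5ⁿ ≥ 4 ÷ (1/49) = 196.
8.5² = 72.25 falls short of 196 but 8.5³ = 614.125 reaches it, so n = 3.

3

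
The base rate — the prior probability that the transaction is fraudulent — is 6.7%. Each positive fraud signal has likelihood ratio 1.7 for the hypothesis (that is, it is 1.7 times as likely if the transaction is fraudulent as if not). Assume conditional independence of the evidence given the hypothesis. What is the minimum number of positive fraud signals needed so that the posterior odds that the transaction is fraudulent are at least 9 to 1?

10

Prior odds: 0.067 ÷ 0.933 = 67/933.
Likelihood ratio per positive fraud signal = 1.7.
Target odds = 9.
Require 1.7ⁿ ≥ 9 ÷ (67/933) = 8397/67.
1.7⁹ ≈118.588 falls short of 8397/67 but 1.7¹⁰ ≈201.599 reaches it, so n = 10.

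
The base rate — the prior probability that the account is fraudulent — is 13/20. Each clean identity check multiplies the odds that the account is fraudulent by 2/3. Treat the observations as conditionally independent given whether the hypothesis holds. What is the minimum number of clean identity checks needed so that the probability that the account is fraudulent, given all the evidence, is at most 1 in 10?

Prior odds: 0.65 ÷ 0.35 = 13/7.
Likelihood ratio per clean identity check = 2/3.
Target posterior odds = 0.1/0.9 = 1/9.
Require (2/3)ⁿ ≤ 1/9 ÷ (13/7) = 7/117.
(2/3)⁶ = 64/729 is still above 7/117 but (2/3)⁷ = 128/2187 is at or below it, so n = 7.

7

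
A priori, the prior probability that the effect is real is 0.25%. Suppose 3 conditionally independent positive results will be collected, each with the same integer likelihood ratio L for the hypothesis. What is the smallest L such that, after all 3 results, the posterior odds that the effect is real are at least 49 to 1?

Prior odds = 0.0025/0.9975 = 1/399.
Target odds = 49.
Need L³ ≥ 49 ÷ (1/399) = 19551.
26³ = 17576 < 19551 ≤ 19683 = 27³, so L = 27.

27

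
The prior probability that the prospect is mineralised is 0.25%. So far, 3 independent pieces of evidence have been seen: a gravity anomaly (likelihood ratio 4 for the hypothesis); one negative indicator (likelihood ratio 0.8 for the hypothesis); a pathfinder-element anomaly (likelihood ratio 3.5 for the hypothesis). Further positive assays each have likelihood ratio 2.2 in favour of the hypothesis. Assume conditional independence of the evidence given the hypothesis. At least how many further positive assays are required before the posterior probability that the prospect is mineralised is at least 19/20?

9

Prior odds = 0.0025/0.9975 = 1/399.
Combined Bayes factor of the evidence already in hand = 4 × 0.8 × 3.5 = 11.2.
Odds after that evidence = (1/399) × 11.2 = 8/285.
Target odds = 0.95/0.05 = 19.
Need 2.2ⁿ ≥ 19 ÷ (8/285) = 676.875.
2.2⁸ = 214358881/390625 falls short of 676.875 but 2.2⁹ ≈1207.27 reaches it, so n = 9.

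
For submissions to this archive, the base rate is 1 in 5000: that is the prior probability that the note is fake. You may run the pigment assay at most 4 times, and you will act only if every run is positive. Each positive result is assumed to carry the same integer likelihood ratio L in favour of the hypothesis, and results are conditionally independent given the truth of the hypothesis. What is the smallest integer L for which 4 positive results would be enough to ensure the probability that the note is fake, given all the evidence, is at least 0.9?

Prior odds = 0.0002/0.9998 = 1/4999.
Target odds = 0.9/0.1 = 9.
Need L⁴ ≥ 9 ÷ (1/4999) = 44991.
14⁴ = 38416 < 44991 ≤ 50625 = 15⁴, so L = 15.

15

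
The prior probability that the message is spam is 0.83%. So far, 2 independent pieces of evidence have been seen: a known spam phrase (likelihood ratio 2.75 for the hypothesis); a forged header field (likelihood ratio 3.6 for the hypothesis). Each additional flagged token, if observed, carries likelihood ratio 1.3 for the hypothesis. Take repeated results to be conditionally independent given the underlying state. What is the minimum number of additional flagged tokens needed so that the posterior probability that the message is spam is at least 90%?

Prior odds = 0.0083/0.9917 = 83/9917.
Combined Bayes factor of the evidence already in hand = 2.75 × 3.6 = 9.9.
Odds after that evidence = (83/9917) × 9.9 = 8217/99170.
Target odds = 0.9/0.1 = 9.
Need 1.3ⁿ ≥ 9 ÷ (8217/99170) = 99170/913.
1.3¹⁷ ≈86.5042 falls short of 99170/913 but 1.3¹⁸ ≈112.455 reaches it, so n = 18.

18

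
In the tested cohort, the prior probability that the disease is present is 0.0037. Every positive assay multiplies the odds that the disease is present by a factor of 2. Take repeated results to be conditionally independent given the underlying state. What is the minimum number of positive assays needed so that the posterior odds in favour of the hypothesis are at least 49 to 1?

14

Prior odds: 0.0037 ÷ 0.9963 = 37/9963.
Likelihood ratio per positive assay = 2.
Target odds = 49.
Require 2ⁿ ≥ 49 ÷ (37/9963) = 488187/37.
2¹³ = 8192 falls short of 488187/37 but 2¹⁴ = 16384 reaches it, so n = 14.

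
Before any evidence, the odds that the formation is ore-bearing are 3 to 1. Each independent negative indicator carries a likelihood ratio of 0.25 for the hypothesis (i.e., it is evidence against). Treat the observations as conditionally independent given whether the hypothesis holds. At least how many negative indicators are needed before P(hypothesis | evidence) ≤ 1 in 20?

3

Prior odds = 3.
Likelihood ratio per negative indicator = 0.25.
Target posterior odds = 0.05/0.95 = 1/19.
Require 0.25ⁿ ≤ 1/19 ÷ 3 = 1/57.
0.25² = 0.0625 is still above 1/57 but 0.25³ = 0.015625 is at or below it, so n = 3.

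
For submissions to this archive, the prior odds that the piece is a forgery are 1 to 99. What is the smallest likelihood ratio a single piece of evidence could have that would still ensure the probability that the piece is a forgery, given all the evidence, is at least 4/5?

396

Prior odds = 1/99.
Target odds = 0.8/0.2 = 4.
Required Bayes factor = 4 ÷ (1/99) = 396.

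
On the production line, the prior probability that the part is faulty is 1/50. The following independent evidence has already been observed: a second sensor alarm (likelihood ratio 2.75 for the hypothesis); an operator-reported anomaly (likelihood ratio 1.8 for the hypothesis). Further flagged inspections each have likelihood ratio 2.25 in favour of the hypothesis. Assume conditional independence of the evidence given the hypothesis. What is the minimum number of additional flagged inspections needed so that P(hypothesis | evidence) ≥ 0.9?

6

Prior odds = 0.02/0.98 = 1/49.
Combined Bayes factor of the evidence already in hand = 2.75 × 1.8 = 4.95.
Odds after that evidence = (1/49) × 4.95 = 99/980.
Target odds = 0.9/0.1 = 9.
Need 2.25ⁿ ≥ 9 ÷ (99/980) = 980/11.
2.25⁵ = 59049/1024 falls short of 980/11 but 2.25⁶ = 531441/4096 reaches it, so n = 6.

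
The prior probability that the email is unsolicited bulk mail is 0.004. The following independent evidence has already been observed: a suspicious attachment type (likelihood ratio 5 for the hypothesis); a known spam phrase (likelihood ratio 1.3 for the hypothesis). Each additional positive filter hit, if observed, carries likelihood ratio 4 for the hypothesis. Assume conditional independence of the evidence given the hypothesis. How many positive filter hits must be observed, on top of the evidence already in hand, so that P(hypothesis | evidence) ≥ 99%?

6

Prior odds = 0.004/0.996 = 1/249.
Combined Bayes factor of the evidence already in hand = 5 × 1.3 = 6.5.
Odds after that evidence = (1/249) × 6.5 = 13/498.
Target odds = 0.99/0.01 = 99.
Need 4ⁿ ≥ 99 ÷ (13/498) = 49302/13.
4⁵ = 1024 falls short of 49302/13 but 4⁶ = 4096 reaches it, so n = 6.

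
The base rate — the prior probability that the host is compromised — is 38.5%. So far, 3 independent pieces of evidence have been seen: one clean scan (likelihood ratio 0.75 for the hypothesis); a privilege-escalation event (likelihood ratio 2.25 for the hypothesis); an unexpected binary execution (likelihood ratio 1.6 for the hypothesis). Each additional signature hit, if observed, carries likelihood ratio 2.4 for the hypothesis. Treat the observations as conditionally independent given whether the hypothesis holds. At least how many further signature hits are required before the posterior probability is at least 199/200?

6

Prior odds = 0.385/0.615 = 77/123.
Combined Bayes factor of the evidence already in hand = 0.75 × 2.25 × 1.6 = 2.7.
Odds after that evidence = (77/123) × 2.7 = 693/410.
Target odds = 0.995/0.005 = 199.
Need 2.4ⁿ ≥ 199 ÷ (693/410) = 81590/693.
2.4⁵ = 79.62624 falls short of 81590/693 but 2.4⁶ = 2985984/15625 reaches it, so n = 6.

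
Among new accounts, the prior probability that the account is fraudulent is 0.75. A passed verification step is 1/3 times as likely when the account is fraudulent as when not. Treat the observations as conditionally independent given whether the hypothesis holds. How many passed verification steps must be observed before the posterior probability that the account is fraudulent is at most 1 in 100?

Prior odds = 0.75/0.25 = 3.
Likelihood ratio per passed verification step = 1/3.
Target odds: 0.01 ÷ 0.99 = 1/99.
Require (1/3)ⁿ ≤ 1/99 ÷ 3 = 1/297.
(1/3)⁵ = 1/243 is still above 1/297 but (1/3)⁶ = 1/729 is at or below it, so n = 6.

6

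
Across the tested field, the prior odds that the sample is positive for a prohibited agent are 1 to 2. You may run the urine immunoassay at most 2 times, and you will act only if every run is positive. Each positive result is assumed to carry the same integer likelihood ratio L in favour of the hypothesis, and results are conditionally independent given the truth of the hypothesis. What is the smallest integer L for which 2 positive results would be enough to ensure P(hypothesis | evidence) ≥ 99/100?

15

Prior odds = 0.5.
Target odds = 0.99/0.01 = 99.
Need L² ≥ 99 ÷ 0.5 = 198.
14² = 196 < 198 ≤ 225 = 15², so L = 15.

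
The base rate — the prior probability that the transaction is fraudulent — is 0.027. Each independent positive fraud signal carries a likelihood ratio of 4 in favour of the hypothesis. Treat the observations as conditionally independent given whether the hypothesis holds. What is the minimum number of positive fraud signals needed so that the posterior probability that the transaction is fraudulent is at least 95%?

5

Prior odds = 0.027/0.973 = 27/973.
Likelihood ratio per positive fraud signal = 4.
Target posterior odds = 0.95/0.05 = 19.
Require 4ⁿ ≥ 19 ÷ (27/973) = 18487/27.
4⁴ = 256 falls short of 18487/27 but 4⁵ = 1024 reaches it, so n = 5.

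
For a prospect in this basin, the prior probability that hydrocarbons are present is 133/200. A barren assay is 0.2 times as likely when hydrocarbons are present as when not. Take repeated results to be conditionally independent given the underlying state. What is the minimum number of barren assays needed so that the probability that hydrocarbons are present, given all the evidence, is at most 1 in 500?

Prior odds: 0.665 ÷ 0.335 = 133/67.
Likelihood ratio per barren assay = 0.2.
Target odds: 0.002 ÷ 0.998 = 1/499.
Need (133/67) × 0.2ⁿ ≤ 1/499, i.e. 0.2ⁿ ≤ 67/66367.
0.2⁴ = 0.0016 is still above 67/66367 but 0.2⁵ = 0.00032 is at or below it, so n = 5.

5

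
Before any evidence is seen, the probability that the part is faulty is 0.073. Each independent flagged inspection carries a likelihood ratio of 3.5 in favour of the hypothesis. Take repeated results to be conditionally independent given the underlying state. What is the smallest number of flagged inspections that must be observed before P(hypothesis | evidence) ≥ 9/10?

4

Prior odds: 0.073 ÷ 0.927 = 73/927.
Likelihood ratio per flagged inspection = 3.5.
Target posterior odds = 0.9/0.1 = 9.
Require 3.5ⁿ ≥ 9 ÷ (73/927) = 8343/73.
3.5³ = 42.875 falls short of 8343/73 but 3.5⁴ = 150.0625 reaches it, so n = 4.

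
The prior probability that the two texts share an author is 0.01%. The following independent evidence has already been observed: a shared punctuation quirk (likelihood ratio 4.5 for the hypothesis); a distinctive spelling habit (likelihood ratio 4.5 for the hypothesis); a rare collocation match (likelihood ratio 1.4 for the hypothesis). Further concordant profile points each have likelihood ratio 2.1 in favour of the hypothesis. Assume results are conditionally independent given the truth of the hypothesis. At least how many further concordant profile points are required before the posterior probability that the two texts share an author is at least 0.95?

Prior odds = 0.0001/0.9999 = 1/9999.
Combined Bayes factor of the evidence already in hand = 4.5 × 4.5 × 1.4 = 28.35.
Odds after that evidence = (1/9999) × 28.35 = 63/22220.
Target odds = 0.95/0.05 = 19.
Need 2.1ⁿ ≥ 19 ÷ (63/22220) = 422180/63.
2.1¹¹ ≈3502.78 falls short of 422180/63 but 2.1¹² ≈7355.83 reaches it, so n = 12.

12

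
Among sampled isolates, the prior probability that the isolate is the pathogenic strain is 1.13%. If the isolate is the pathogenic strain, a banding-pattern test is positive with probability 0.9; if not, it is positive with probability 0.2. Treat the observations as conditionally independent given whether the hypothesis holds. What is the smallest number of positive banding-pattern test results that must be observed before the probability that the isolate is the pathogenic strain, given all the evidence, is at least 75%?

4

Prior odds: 0.0113 ÷ 0.9887 = 113/9887.
Likelihood ratio of a positive = 0.9/0.2 = 4.5.
Target odds: 0.75 ÷ 0.25 = 3.
Require 4.5ⁿ ≥ 3 ÷ (113/9887) = 29661/113.
4.5³ = 91.125 falls short of 29661/113 but 4.5⁴ = 410.0625 reaches it, so n = 4.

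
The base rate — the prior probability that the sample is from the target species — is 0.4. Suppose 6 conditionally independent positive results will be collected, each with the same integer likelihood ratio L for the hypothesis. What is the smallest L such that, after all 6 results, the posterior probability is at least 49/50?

Prior odds = 0.4/0.6 = 2/3.
Target odds = 0.98/0.02 = 49.
Need L⁶ ≥ 49 ÷ (2/3) = 73.5.
2⁶ = 64 < 73.5 ≤ 729 = 3⁶, so L = 3.

3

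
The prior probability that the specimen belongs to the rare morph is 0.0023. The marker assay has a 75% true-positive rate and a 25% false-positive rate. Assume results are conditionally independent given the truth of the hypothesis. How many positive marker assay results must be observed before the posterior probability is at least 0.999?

Prior odds: 0.0023 ÷ 0.9977 = 23/9977.
Likelihood ratio of a positive result = 0.75/0.25 = 3.
Target posterior odds = 0.999/0.001 = 999.
Need (23/9977) × 3ⁿ ≥ 999, i.e. 3ⁿ ≥ 9967023/23.
3¹¹ = 177147 falls short of 9967023/23 but 3¹² = 531441 reaches it, so n = 12.

12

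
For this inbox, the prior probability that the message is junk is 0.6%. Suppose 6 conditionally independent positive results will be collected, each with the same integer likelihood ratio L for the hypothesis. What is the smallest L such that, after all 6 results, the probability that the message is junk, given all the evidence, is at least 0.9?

4

Prior odds = 0.006/0.994 = 3/497.
Target odds = 0.9/0.1 = 9.
Need L⁶ ≥ 9 ÷ (3/497) = 1491.
3⁶ = 729 < 1491 ≤ 4096 = 4⁶, so L = 4.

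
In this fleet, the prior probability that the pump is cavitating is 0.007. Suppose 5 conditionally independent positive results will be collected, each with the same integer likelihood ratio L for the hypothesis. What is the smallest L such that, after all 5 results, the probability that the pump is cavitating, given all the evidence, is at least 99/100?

7

Prior odds = 0.007/0.993 = 7/993.
Target odds = 0.99/0.01 = 99.
Need L⁵ ≥ 99 ÷ (7/993) = 98307/7.
6⁵ = 7776 < 98307/7 ≤ 16807 = 7⁵, so L = 7.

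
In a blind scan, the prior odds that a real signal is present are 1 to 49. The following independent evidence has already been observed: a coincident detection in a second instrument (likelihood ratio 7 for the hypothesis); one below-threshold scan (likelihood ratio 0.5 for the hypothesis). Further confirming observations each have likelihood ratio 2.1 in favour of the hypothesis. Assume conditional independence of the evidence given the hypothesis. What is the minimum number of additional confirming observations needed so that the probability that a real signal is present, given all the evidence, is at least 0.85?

Prior odds = 1/49.
Combined Bayes factor of the evidence already in hand = 7 × 0.5 = 3.5.
Odds after that evidence = (1/49) × 3.5 = 1/14.
Target odds = 0.85/0.15 = 17/3.
Need 2.1ⁿ ≥ 17/3 ÷ (1/14) = 238/3.
2.1⁵ = 4084101/100000 falls short of 238/3 but 2.1⁶ = 85766121/1000000 reaches it, so n = 6.

6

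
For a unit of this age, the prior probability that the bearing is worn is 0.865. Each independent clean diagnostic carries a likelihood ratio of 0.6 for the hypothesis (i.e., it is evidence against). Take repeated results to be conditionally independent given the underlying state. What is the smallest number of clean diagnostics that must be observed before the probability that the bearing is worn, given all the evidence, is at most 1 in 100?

Prior odds: 0.865 ÷ 0.135 = 173/27.
Likelihood ratio per clean diagnostic = 0.6.
Target posterior odds = 0.01/0.99 = 1/99.
Need (173/27) × 0.6ⁿ ≤ 1/99, i.e. 0.6ⁿ ≤ 3/1903.
0.6¹² = 531441/244140625 is still above 3/1903 but 0.6¹³ ≈0.00130607 is at or below it, so n = 13.

13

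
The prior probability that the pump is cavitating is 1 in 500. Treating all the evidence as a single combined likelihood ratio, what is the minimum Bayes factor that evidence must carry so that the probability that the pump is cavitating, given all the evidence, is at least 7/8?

3493

Prior odds = 0.002/0.998 = 1/499.
Target odds = 0.875/0.125 = 7.
Required Bayes factor = 7 ÷ (1/499) = 3493.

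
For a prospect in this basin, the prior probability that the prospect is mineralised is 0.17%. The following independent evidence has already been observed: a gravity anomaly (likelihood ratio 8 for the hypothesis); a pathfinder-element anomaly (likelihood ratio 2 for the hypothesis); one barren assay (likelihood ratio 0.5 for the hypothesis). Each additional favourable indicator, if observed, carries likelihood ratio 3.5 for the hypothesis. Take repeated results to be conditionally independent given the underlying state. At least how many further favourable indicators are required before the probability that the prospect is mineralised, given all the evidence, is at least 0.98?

7

Prior odds = 0.0017/0.9983 = 17/9983.
Combined Bayes factor of the evidence already in hand = 8 × 2 × 0.5 = 8.
Odds after that evidence = (17/9983) × 8 = 136/9983.
Target odds = 0.98/0.02 = 49.
Need 3.5ⁿ ≥ 49 ÷ (136/9983) = 489167/136.
3.5⁶ = 1838.265625 falls short of 489167/136 but 3.5⁷ = 823543/128 reaches it, so n = 7.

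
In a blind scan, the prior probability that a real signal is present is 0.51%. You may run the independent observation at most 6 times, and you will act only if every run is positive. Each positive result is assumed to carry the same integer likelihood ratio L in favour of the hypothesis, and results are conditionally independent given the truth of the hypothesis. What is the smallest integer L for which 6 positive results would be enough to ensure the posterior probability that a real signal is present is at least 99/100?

6

Prior odds = 0.0051/0.9949 = 51/9949.
Target odds = 0.99/0.01 = 99.
Need L⁶ ≥ 99 ÷ (51/9949) = 328317/17.
5⁶ = 15625 < 328317/17 ≤ 46656 = 6⁶, so L = 6.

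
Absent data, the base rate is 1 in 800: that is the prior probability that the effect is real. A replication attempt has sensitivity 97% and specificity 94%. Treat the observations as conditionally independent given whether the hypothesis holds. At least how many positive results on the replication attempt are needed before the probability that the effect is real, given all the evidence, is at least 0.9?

Prior odds: 0.00125 ÷ 0.99875 = 1/799.
False-positive rate = 1 − 0.94 = 0.06; likelihood ratio of a positive = 0.97/0.06 = 97/6.
Target posterior odds = 0.9/0.1 = 9.
Need (1/799) × (97/6)ⁿ ≥ 9, i.e. (97/6)ⁿ ≥ 7191.
(97/6)³ = 912673/216 falls short of 7191 but (97/6)⁴ = 88529281/1296 reaches it, so n = 4.

4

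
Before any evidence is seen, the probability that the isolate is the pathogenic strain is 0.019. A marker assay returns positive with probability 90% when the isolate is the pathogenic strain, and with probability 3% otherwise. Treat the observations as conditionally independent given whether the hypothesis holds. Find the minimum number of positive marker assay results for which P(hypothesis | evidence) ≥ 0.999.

Prior odds = 0.019/0.981 = 19/981.
Likelihood ratio of a positive result = 0.9/0.03 = 30.
Target odds: 0.999 ÷ 0.001 = 999.
Need (19/981) × 30ⁿ ≥ 999, i.e. 30ⁿ ≥ 980019/19.
30³ = 27000 falls short of 980019/19 but 30⁴ = 810000 reaches it, so n = 4.

4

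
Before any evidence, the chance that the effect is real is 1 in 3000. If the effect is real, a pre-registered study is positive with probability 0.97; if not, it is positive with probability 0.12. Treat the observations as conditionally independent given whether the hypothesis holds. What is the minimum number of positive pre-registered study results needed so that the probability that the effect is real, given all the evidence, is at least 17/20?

Prior odds: (1/3000) ÷ (2999/3000) = 1/2999.
Likelihood ratio of a positive = 0.97/0.12 = 97/12.
Target posterior odds = 0.85/0.15 = 17/3.
Need (1/2999) × (97/12)ⁿ ≥ 17/3, i.e. (97/12)ⁿ ≥ 50983/3.
(97/12)⁴ = 88529281/20736 falls short of 50983/3 but (97/12)⁵ ≈34510.6 reaches it, so n = 5.

5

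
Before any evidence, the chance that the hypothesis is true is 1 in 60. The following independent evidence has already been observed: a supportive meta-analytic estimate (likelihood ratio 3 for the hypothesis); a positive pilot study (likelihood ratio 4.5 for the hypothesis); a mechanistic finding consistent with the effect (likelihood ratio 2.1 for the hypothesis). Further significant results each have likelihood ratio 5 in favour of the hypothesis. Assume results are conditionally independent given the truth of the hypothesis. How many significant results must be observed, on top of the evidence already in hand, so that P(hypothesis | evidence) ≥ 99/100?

Prior odds = (1/60)/(59/60) = 1/59.
Combined Bayes factor of the evidence already in hand = 3 × 4.5 × 2.1 = 28.35.
Odds after that evidence = (1/59) × 28.35 = 567/1180.
Target odds = 0.99/0.01 = 99.
Need 5ⁿ ≥ 99 ÷ (567/1180) = 12980/63.
5³ = 125 falls short of 12980/63 but 5⁴ = 625 reaches it, so n = 4.

4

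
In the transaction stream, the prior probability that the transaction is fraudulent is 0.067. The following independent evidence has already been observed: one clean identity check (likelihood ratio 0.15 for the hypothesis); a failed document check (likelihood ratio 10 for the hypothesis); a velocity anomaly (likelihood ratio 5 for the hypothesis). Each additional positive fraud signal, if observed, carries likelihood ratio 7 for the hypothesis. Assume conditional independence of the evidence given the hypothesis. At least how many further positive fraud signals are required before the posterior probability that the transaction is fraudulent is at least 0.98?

Prior odds = 0.067/0.933 = 67/933.
Combined Bayes factor of the evidence already in hand = 0.15 × 10 × 5 = 7.5.
Odds after that evidence = (67/933) × 7.5 = 335/622.
Target odds = 0.98/0.02 = 49.
Need 7ⁿ ≥ 49 ÷ (335/622) = 30478/335.
7² = 49 falls short of 30478/335 but 7³ = 343 reaches it, so n = 3.

3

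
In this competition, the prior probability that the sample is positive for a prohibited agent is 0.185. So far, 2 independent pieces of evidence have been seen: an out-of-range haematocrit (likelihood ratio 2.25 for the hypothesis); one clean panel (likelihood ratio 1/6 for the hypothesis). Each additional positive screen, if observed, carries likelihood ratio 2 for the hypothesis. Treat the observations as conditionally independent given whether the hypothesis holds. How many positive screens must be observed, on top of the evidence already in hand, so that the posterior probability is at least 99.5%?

12

Prior odds = 0.185/0.815 = 37/163.
Combined Bayes factor of the evidence already in hand = 2.25 × (1/6) = 0.375.
Odds after that evidence = (37/163) × 0.375 = 111/1304.
Target odds = 0.995/0.005 = 199.
Need 2ⁿ ≥ 199 ÷ (111/1304) = 259496/111.
2¹¹ = 2048 falls short of 259496/111 but 2¹² = 4096 reaches it, so n = 12.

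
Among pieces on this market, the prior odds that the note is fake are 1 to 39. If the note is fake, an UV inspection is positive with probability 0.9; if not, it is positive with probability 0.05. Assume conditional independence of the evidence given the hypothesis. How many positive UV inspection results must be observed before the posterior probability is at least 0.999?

4

Prior odds = 1/39.
Likelihood ratio of a positive = 0.9/0.05 = 18.
Target odds: 0.999 ÷ 0.001 = 999.
Need (1/39) × 18ⁿ ≥ 999, i.e. 18ⁿ ≥ 38961.
18³ = 5832 falls short of 38961 but 18⁴ = 104976 reaches it, so n = 4.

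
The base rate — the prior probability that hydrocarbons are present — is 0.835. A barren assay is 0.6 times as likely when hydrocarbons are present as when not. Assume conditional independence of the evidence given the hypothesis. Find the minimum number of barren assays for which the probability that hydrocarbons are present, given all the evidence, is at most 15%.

Prior odds: 0.835 ÷ 0.165 = 167/33.
Likelihood ratio per barren assay = 0.6.
Target posterior odds = 0.15/0.85 = 3/17.
Require 0.6ⁿ ≤ 3/17 ÷ (167/33) = 99/2839.
0.6⁶ = 729/15625 is still above 99/2839 but 0.6⁷ = 2187/78125 is at or below it, so n = 7.

7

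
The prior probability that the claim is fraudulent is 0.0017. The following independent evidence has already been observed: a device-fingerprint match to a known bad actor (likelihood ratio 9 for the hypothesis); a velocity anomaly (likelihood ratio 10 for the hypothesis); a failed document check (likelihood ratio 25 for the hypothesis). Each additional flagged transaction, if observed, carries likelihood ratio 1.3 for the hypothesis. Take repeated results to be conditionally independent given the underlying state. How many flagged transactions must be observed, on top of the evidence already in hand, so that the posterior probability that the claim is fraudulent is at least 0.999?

22

Prior odds = 0.0017/0.9983 = 17/9983.
Combined Bayes factor of the evidence already in hand = 9 × 10 × 25 = 2250.
Odds after that evidence = (17/9983) × 2250 = 38250/9983.
Target odds = 0.999/0.001 = 999.
Need 1.3ⁿ ≥ 999 ÷ (38250/9983) = 1108113/4250.
1.3²¹ ≈247.065 falls short of 1108113/4250 but 1.3²² ≈321.184 reaches it, so n = 22.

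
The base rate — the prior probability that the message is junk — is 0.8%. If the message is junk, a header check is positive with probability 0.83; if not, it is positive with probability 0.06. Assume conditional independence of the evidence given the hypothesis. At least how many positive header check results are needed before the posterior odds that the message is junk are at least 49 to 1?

4

Prior odds = 0.008/0.992 = 1/124.
Likelihood ratio of a positive = 0.83/0.06 = 83/6.
Target odds = 49.
Need (1/124) × (83/6)ⁿ ≥ 49, i.e. (83/6)ⁿ ≥ 6076.
(83/6)³ = 571787/216 falls short of 6076 but (83/6)⁴ = 47458321/1296 reaches it, so n = 4.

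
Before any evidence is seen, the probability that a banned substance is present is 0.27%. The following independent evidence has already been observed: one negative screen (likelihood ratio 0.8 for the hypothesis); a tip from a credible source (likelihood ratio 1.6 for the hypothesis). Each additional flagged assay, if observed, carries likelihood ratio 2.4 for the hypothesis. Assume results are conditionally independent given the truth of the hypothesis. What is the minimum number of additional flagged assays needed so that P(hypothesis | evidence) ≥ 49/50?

11

Prior odds = 0.0027/0.9973 = 27/9973.
Combined Bayes factor of the evidence already in hand = 0.8 × 1.6 = 1.28.
Odds after that evidence = (27/9973) × 1.28 = 864/249325.
Target odds = 0.98/0.02 = 49.
Need 2.4ⁿ ≥ 49 ÷ (864/249325) = 12216925/864.
2.4¹⁰ ≈6340.34 falls short of 12216925/864 but 2.4¹¹ ≈15216.8 reaches it, so n = 11.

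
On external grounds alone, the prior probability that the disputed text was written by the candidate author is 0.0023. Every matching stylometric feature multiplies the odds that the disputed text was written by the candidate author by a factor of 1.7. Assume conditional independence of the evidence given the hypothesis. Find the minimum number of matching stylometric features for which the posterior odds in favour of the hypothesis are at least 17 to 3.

Prior odds = 0.0023/0.9977 = 23/9977.
Likelihood ratio per matching stylometric feature = 1.7.
Target odds = 17/3.
Need (23/9977) × 1.7ⁿ ≥ 17/3, i.e. 1.7ⁿ ≥ 169609/69.
1.7¹⁴ ≈1683.78 falls short of 169609/69 but 1.7¹⁵ ≈2862.42 reaches it, so n = 15.

15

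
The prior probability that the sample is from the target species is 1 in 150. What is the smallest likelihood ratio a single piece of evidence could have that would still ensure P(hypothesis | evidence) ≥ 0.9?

1341

Prior odds = (1/150)/(149/150) = 1/149.
Target odds = 0.9/0.1 = 9.
Required Bayes factor = 9 ÷ (1/149) = 1341.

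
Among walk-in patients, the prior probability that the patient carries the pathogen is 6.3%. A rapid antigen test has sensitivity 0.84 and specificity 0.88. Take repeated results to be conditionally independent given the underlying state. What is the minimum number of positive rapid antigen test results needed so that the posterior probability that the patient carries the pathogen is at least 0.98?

Prior odds: 0.063 ÷ 0.937 = 63/937.
False-positive rate = 1 − 0.88 = 0.12; likelihood ratio of a positive = 0.84/0.12 = 7.
Target odds: 0.98 ÷ 0.02 = 49.
Need (63/937) × 7ⁿ ≥ 49, i.e. 7ⁿ ≥ 6559/9.
7³ = 343 falls short of 6559/9 but 7⁴ = 2401 reaches it, so n = 4.

4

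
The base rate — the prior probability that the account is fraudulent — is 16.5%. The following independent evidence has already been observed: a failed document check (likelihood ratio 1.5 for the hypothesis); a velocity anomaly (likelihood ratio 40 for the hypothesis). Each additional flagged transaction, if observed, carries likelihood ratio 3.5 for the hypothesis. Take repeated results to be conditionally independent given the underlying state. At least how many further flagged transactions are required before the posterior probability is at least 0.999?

4

Prior odds = 0.165/0.835 = 33/167.
Combined Bayes factor of the evidence already in hand = 1.5 × 40 = 60.
Odds after that evidence = (33/167) × 60 = 1980/167.
Target odds = 0.999/0.001 = 999.
Need 3.5ⁿ ≥ 999 ÷ (1980/167) = 18537/220.
3.5³ = 42.875 falls short of 18537/220 but 3.5⁴ = 150.0625 reaches it, so n = 4.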